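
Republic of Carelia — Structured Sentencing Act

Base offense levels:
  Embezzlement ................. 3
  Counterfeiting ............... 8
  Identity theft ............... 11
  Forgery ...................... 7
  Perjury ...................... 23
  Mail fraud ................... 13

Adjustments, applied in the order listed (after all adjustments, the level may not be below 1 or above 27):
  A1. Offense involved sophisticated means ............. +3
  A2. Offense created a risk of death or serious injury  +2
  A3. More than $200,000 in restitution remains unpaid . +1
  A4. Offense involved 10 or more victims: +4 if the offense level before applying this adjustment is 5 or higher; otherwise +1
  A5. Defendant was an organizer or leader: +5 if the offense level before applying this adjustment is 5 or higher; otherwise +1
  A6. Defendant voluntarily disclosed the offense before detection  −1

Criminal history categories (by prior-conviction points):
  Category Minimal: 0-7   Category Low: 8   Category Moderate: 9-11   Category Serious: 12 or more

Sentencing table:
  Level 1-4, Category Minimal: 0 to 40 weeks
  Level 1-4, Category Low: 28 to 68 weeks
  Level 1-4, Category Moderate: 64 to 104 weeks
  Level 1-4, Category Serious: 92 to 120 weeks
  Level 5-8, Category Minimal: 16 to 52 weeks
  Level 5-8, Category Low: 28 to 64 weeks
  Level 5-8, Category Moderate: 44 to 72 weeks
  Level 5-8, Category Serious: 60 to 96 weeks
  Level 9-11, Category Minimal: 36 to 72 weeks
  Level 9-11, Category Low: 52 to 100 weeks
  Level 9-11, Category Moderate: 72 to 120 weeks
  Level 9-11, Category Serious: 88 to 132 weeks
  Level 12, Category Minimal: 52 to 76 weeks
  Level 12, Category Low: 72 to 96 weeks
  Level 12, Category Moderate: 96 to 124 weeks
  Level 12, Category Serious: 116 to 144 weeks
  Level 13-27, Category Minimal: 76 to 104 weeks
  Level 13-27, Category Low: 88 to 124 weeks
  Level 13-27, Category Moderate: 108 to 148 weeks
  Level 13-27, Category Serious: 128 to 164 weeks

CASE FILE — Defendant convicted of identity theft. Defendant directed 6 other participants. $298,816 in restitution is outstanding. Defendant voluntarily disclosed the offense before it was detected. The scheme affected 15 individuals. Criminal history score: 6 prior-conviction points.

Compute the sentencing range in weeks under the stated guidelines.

Base offense level for identity theft: 11.
A1 does not apply.
A2 does not apply.
A3 applies: 11 + 1 = 12.
A4 applies (level before this adjustment is 12 ≥ 5, so +4): 12 + 4 = 16.
A5 applies (level before this adjustment is 16 ≥ 5, so +5): 16 + 5 = 21.
A6 applies: 21 − 1 = 20.
Final offense level: 20.
Criminal history: 6 prior points → Category Minimal (0-7).
Level 20 falls in the 13-27 band.
Grid: Level 13-27 × Category Minimal = 76-104 weeks.

76-104 weeks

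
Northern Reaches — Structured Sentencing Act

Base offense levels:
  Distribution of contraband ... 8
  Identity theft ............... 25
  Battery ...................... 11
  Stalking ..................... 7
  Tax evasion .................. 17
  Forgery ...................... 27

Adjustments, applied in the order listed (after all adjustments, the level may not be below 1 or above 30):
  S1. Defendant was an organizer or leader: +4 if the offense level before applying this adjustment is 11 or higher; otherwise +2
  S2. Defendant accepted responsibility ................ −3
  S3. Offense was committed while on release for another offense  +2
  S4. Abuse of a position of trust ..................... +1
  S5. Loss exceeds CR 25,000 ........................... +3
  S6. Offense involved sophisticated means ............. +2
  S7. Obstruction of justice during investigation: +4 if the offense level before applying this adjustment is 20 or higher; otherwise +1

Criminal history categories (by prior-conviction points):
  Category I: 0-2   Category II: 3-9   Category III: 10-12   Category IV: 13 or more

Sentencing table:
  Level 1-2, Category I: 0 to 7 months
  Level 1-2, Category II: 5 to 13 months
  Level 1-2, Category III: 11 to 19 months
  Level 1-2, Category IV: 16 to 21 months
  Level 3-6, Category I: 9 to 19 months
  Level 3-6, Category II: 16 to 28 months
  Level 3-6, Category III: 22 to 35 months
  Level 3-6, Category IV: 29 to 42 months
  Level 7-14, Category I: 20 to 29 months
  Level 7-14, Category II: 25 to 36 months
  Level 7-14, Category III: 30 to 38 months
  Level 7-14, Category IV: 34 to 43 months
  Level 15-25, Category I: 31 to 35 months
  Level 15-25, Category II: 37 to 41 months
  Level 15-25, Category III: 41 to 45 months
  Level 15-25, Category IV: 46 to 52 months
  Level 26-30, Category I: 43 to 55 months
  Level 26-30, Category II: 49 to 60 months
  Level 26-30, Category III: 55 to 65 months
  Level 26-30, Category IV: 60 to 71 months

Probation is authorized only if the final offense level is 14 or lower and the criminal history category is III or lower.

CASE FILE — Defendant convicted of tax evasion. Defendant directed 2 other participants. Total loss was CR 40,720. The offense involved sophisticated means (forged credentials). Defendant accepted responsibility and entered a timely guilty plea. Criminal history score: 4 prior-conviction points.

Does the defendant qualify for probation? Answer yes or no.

Base offense level for tax evasion: 17.
S1 applies (level before this adjustment is 17 ≥ 11, so +4): 17 + 4 = 21.
S2 applies: 21 − 3 = 18.
S3 does not apply.
S5 applies: 18 + 3 = 21.
S6 applies: 21 + 2 = 23.
Final offense level: 23.
Criminal history: 4 prior points → Category II (3-9).
Level 23 falls in the 15-25 band.
Grid: Level 15-25 × Category II = 37-41 months.
Probation check: level 23 > 14 and category II ≤ III → not eligible.

No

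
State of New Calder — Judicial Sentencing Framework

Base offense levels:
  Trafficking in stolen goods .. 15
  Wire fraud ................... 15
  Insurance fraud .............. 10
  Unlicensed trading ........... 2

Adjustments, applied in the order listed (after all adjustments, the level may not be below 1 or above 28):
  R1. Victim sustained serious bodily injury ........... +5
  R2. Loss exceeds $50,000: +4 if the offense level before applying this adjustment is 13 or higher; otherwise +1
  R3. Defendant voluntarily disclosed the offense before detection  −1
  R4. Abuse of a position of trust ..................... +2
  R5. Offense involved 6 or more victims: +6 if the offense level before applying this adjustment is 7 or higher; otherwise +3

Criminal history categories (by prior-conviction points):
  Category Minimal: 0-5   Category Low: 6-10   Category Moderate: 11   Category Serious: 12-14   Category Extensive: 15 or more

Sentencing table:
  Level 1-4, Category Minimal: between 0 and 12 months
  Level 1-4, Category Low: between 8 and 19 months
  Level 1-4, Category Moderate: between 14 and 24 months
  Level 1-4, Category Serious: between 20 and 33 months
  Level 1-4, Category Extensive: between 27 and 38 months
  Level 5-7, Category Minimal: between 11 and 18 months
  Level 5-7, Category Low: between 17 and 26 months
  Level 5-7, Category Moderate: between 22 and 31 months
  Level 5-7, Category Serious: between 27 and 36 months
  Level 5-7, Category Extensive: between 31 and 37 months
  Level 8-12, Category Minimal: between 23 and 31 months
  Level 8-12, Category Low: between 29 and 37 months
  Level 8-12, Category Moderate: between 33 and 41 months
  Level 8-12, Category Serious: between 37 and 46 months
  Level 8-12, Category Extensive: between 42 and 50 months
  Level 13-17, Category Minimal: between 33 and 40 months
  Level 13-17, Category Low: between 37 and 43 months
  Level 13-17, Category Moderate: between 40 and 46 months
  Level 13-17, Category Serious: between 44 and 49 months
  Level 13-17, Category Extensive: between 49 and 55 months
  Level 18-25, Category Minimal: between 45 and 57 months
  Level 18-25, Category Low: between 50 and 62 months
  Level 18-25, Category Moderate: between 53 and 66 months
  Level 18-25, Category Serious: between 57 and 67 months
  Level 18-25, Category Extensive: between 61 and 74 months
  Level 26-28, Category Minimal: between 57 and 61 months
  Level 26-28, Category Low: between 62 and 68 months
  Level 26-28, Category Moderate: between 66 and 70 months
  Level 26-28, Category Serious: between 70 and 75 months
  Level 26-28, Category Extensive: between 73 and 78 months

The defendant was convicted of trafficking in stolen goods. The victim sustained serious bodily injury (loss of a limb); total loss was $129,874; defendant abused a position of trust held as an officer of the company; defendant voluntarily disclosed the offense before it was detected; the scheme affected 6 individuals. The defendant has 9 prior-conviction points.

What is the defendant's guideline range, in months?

Base offense level for trafficking in stolen goods: 15.
R1 applies: 15 + 5 = 20.
R2 applies (level before this adjustment is 20 ≥ 13, so +4): 20 + 4 = 24.
R3 applies: 24 − 1 = 23.
R4 applies: 23 + 2 = 25.
R5 applies (level before this adjustment is 25 ≥ 7, so +6): 25 + 6 = 31.
Level 31 exceeds the maximum of 28; capped at 28.
Final offense level: 28.
Criminal history: 9 prior points → Category Low (6-10).
Level 28 falls in the 26-28 band.
Grid: Level 26-28 × Category Low = 62-68 months.

62-68 months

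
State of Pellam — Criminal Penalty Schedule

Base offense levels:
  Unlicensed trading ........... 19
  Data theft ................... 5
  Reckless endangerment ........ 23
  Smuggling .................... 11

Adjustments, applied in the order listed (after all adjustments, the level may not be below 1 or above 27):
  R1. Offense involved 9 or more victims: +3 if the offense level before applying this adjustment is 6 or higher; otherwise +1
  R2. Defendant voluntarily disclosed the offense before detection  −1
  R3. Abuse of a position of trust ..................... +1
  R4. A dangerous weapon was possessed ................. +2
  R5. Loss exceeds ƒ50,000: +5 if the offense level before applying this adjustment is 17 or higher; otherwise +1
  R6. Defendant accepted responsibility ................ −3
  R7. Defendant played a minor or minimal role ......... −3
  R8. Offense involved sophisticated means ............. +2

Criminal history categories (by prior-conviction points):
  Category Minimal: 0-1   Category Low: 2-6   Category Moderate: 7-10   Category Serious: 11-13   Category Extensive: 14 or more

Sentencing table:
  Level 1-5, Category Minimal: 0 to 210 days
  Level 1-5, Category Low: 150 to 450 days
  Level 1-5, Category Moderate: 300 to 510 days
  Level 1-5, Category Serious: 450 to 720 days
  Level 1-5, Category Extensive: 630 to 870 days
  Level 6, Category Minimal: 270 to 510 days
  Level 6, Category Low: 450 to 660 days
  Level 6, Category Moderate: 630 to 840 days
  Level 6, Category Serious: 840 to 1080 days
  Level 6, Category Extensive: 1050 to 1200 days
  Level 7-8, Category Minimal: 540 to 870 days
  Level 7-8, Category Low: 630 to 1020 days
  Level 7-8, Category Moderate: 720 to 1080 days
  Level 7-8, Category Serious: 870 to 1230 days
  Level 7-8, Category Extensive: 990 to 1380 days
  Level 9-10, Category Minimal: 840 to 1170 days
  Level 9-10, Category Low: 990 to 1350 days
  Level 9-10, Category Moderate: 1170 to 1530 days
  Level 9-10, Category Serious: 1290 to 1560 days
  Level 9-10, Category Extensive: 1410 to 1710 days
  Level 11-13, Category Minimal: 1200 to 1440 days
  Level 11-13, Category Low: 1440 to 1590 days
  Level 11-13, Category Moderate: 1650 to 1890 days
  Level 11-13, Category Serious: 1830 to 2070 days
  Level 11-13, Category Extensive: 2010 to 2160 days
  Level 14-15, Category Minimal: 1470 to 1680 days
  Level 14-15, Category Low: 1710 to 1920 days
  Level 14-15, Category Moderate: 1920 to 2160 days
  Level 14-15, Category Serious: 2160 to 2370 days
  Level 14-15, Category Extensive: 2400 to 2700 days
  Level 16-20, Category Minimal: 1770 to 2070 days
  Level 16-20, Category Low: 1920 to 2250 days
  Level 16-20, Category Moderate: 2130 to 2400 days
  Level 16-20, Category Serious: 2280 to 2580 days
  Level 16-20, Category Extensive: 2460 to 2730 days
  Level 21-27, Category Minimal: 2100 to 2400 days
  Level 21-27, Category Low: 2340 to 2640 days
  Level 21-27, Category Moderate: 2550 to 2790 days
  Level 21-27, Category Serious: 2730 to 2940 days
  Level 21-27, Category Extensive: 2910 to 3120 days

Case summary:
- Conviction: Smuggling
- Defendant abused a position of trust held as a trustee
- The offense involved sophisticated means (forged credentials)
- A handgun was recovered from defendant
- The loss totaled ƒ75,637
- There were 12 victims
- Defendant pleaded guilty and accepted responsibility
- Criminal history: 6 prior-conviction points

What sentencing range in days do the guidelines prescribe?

2340-2640 days

Base offense level for smuggling: 11.
R1 applies (level before this adjustment is 11 ≥ 6, so +3): 11 + 3 = 14.
R2 does not apply.
R3 applies: 14 + 1 = 15.
R4 applies: 15 + 2 = 17.
R5 applies (level before this adjustment is 17 ≥ 17, so +5): 17 + 5 = 22.
R6 applies: 22 − 3 = 19.
R7 does not apply.
R8 applies: 19 + 2 = 21.
Final offense level: 21.
Criminal history: 6 prior points → Category Low (2-6).
Level 21 falls in the 21-27 band.
Grid: Level 21-27 × Category Low = 2340-2640 days.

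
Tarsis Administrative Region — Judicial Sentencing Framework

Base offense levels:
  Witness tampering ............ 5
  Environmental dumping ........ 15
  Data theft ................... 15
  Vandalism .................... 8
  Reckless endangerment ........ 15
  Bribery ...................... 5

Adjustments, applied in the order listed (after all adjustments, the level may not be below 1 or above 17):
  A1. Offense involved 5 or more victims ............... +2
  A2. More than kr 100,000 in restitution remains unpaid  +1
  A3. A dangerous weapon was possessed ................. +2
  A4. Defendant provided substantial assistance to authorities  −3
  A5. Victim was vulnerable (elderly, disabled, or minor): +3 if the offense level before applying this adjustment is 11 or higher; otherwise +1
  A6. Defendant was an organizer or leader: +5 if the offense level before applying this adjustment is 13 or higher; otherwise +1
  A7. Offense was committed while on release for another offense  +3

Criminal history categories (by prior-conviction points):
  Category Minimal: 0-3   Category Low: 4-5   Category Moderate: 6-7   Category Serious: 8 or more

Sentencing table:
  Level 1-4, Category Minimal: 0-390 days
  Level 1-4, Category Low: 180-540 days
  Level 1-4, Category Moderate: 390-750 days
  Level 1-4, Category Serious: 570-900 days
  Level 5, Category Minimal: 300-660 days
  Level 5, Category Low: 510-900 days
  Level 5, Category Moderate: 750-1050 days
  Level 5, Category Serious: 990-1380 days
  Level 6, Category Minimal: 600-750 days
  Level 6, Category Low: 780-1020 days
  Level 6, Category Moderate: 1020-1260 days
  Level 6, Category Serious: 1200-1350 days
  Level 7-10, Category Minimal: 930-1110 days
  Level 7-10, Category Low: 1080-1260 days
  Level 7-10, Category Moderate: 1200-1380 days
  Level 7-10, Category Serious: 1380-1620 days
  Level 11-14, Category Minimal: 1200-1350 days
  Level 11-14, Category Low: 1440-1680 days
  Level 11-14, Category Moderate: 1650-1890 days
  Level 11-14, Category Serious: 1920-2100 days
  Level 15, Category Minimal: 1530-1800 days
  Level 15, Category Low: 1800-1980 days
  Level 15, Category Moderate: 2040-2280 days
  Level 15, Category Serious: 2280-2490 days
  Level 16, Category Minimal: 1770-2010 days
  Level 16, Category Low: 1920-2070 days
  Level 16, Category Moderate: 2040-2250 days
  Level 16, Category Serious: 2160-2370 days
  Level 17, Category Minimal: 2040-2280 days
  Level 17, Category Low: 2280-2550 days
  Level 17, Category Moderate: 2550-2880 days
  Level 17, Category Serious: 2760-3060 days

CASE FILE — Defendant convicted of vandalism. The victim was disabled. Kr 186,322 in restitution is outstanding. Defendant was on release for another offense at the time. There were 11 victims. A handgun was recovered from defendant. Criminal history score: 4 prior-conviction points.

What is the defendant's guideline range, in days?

2280-2550 days

Base offense level for vandalism: 8.
A1 applies: 8 + 2 = 10.
A2 applies: 10 + 1 = 11.
A3 applies: 11 + 2 = 13.
A4 does not apply.
A5 applies (level before this adjustment is 13 ≥ 11, so +3): 13 + 3 = 16.
A6 does not apply.
A7 applies: 16 + 3 = 19.
Level 19 exceeds the maximum of 17; capped at 17.
Final offense level: 17.
Criminal history: 4 prior points → Category Low (4-5).
Level 17 falls in the 17 band.
Grid: Level 17 × Category Low = 2280-2550 days.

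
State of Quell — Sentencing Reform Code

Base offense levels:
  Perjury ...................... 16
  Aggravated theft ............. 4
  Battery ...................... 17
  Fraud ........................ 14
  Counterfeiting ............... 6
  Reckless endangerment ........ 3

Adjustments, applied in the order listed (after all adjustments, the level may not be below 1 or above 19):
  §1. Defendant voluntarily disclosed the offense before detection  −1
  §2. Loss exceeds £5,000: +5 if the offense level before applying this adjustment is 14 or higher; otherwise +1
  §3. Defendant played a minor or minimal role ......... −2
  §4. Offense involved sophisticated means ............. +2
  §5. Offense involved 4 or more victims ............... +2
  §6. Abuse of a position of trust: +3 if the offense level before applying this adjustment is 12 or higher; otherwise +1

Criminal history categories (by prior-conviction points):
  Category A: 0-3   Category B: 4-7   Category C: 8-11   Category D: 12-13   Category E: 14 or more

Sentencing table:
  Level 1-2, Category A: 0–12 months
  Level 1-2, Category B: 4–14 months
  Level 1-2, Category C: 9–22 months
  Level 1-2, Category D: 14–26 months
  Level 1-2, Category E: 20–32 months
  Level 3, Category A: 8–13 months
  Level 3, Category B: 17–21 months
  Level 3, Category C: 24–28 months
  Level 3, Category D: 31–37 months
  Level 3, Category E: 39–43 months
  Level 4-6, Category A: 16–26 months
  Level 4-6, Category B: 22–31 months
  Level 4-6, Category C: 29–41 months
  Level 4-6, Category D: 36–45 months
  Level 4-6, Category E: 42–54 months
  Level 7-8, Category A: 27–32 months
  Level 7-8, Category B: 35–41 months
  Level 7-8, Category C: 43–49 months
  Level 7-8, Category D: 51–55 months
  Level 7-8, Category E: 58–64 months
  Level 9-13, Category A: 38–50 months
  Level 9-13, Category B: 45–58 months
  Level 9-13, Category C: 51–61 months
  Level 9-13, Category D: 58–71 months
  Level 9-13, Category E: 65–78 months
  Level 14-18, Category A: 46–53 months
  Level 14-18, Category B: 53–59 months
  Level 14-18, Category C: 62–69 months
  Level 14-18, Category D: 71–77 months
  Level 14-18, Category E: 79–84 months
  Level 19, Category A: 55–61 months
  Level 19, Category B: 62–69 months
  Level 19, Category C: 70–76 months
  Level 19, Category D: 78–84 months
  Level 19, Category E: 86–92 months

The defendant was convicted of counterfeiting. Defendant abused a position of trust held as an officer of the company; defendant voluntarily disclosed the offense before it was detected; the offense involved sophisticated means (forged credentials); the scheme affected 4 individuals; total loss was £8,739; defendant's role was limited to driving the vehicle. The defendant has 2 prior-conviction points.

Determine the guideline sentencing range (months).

38-50 months

Base offense level for counterfeiting: 6.
§1 applies: 6 − 1 = 5.
§2 applies (level before this adjustment is 5 < 14, so +1): 5 + 1 = 6.
§3 applies: 6 − 2 = 4.
§4 applies: 4 + 2 = 6.
§5 applies: 6 + 2 = 8.
§6 applies (level before this adjustment is 8 < 12, so +1): 8 + 1 = 9.
Final offense level: 9.
Criminal history: 2 prior points → Category A (0-3).
Level 9 falls in the 9-13 band.
Grid: Level 9-13 × Category A = 38-50 months.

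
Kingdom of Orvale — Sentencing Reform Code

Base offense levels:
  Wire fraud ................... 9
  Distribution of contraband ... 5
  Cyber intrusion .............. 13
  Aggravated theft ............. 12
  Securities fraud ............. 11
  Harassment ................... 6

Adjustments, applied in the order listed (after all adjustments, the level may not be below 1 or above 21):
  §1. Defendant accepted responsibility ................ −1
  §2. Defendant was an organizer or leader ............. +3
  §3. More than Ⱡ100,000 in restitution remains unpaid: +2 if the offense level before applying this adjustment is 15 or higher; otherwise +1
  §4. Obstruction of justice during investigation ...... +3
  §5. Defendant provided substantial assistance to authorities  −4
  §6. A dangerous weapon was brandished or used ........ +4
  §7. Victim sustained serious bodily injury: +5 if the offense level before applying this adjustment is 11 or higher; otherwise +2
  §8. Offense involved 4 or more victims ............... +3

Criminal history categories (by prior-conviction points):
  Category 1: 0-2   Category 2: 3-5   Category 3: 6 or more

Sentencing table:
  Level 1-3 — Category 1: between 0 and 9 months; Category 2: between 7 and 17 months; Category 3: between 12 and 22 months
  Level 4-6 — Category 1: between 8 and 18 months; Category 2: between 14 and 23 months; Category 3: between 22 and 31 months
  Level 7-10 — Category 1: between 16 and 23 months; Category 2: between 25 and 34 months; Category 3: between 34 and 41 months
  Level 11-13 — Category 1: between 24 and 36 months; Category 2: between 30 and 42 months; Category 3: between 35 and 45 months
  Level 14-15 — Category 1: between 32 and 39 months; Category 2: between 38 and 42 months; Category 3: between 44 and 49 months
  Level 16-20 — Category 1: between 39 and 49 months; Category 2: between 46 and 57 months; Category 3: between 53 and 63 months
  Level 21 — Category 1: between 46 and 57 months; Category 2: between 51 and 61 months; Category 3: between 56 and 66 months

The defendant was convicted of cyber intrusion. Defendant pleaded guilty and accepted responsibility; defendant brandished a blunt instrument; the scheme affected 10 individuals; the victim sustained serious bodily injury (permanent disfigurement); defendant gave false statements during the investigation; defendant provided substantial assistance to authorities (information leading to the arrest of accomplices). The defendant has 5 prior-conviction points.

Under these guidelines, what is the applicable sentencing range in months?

51-61 months

Base offense level for cyber intrusion: 13.
§1 applies: 13 − 1 = 12.
§4 applies: 12 + 3 = 15.
§5 applies: 15 − 4 = 11.
§6 applies: 11 + 4 = 15.
§7 applies (level before this adjustment is 15 ≥ 11, so +5): 15 + 5 = 20.
§8 applies: 20 + 3 = 23.
Level 23 exceeds the maximum of 21; capped at 21.
Final offense level: 21.
Criminal history: 5 prior points → Category 2 (3-5).
Level 21 falls in the 21 band.
Grid: Level 21 × Category 2 = 51-61 months.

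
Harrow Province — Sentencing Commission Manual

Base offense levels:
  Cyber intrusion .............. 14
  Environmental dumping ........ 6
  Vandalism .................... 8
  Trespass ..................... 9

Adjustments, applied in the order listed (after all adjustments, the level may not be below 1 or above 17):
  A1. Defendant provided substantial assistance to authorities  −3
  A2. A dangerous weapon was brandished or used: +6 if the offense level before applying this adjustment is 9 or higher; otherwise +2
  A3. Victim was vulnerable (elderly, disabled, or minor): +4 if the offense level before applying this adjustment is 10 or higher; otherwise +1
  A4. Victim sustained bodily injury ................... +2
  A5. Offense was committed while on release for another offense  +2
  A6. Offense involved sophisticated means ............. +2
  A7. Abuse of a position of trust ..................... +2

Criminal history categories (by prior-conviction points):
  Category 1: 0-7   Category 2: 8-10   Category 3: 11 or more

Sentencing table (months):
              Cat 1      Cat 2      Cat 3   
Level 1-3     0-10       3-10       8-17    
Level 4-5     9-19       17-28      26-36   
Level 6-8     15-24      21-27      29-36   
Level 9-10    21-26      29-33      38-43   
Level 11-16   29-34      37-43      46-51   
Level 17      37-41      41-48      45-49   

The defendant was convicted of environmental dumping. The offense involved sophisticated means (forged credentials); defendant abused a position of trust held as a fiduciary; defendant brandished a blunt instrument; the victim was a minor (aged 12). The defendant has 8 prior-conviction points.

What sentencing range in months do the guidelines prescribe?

Base offense level for environmental dumping: 6.
A2 applies (level before this adjustment is 6 < 9, so +2): 6 + 2 = 8.
A3 applies (level before this adjustment is 8 < 10, so +1): 8 + 1 = 9.
A6 applies: 9 + 2 = 11.
A7 applies: 11 + 2 = 13.
Final offense level: 13.
Criminal history: 8 prior points → Category 2 (8-10).
Level 13 falls in the 11-16 band.
Grid: Level 11-16 × Category 2 = 37-43 months.

37-43 months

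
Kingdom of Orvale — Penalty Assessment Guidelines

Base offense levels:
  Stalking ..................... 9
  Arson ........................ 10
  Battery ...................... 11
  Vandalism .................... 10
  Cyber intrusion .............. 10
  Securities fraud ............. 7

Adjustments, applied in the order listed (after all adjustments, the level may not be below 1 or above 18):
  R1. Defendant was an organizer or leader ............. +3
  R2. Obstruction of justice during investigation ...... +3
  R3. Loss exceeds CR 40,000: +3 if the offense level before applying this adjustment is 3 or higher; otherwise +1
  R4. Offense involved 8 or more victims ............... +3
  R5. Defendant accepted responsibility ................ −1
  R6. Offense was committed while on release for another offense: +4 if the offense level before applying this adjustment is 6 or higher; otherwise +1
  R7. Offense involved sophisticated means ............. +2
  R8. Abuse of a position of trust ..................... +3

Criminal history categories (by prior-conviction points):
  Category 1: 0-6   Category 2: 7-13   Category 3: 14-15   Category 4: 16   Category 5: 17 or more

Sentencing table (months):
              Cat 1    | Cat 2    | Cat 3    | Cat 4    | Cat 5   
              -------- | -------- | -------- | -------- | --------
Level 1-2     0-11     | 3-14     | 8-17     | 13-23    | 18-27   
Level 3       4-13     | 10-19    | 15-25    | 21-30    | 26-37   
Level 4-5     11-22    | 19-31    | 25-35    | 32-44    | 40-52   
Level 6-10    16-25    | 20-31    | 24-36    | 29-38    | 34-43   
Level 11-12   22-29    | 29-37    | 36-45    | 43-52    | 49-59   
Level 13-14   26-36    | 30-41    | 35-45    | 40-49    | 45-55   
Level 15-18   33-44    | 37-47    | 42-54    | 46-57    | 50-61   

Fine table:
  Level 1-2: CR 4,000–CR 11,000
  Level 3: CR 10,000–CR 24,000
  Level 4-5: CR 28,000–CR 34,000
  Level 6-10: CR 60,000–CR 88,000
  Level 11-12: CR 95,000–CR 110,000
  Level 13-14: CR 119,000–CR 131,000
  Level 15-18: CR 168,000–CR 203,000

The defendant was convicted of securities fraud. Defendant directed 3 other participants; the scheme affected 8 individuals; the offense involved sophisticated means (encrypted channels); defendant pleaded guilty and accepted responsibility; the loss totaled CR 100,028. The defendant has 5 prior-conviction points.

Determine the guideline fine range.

Base offense level for securities fraud: 7.
R1 applies: 7 + 3 = 10.
R3 applies (level before this adjustment is 10 ≥ 3, so +3): 10 + 3 = 13.
R4 applies: 13 + 3 = 16.
R5 applies: 16 − 1 = 15.
R7 applies: 15 + 2 = 17.
R8 does not apply.
Final offense level: 17.
Level 17 falls in the 15-18 band.
Fine table: Level 15-18 → CR 168,000–CR 203,000.

CR 168,000–CR 203,000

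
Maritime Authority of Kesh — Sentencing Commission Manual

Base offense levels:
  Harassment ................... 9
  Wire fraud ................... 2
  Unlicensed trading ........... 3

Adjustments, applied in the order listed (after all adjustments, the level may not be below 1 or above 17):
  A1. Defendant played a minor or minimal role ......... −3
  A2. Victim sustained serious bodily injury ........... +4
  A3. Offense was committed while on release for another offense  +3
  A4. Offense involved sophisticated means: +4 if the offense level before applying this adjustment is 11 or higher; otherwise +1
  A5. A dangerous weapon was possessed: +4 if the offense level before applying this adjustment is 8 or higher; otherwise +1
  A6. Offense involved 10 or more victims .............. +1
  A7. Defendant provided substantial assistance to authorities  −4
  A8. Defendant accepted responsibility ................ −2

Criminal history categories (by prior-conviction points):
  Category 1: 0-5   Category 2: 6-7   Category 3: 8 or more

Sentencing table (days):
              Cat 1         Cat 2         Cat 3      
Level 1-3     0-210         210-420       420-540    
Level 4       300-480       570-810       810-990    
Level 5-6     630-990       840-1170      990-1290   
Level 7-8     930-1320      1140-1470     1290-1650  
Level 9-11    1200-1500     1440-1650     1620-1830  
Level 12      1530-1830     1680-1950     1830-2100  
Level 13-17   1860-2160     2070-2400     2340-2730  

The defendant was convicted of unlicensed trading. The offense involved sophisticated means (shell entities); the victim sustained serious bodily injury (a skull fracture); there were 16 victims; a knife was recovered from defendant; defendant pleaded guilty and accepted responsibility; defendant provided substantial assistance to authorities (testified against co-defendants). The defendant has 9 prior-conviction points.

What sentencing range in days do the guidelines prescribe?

1290-1650 days

Base offense level for unlicensed trading: 3.
A2 applies: 3 + 4 = 7.
A4 applies (level before this adjustment is 7 < 11, so +1): 7 + 1 = 8.
A5 applies (level before this adjustment is 8 ≥ 8, so +4): 8 + 4 = 12.
A6 applies: 12 + 1 = 13.
A7 applies: 13 − 4 = 9.
A8 applies: 9 − 2 = 7.
Final offense level: 7.
Criminal history: 9 prior points → Category 3 (8+).
Level 7 falls in the 7-8 band.
Grid: Level 7-8 × Category 3 = 1290-1650 days.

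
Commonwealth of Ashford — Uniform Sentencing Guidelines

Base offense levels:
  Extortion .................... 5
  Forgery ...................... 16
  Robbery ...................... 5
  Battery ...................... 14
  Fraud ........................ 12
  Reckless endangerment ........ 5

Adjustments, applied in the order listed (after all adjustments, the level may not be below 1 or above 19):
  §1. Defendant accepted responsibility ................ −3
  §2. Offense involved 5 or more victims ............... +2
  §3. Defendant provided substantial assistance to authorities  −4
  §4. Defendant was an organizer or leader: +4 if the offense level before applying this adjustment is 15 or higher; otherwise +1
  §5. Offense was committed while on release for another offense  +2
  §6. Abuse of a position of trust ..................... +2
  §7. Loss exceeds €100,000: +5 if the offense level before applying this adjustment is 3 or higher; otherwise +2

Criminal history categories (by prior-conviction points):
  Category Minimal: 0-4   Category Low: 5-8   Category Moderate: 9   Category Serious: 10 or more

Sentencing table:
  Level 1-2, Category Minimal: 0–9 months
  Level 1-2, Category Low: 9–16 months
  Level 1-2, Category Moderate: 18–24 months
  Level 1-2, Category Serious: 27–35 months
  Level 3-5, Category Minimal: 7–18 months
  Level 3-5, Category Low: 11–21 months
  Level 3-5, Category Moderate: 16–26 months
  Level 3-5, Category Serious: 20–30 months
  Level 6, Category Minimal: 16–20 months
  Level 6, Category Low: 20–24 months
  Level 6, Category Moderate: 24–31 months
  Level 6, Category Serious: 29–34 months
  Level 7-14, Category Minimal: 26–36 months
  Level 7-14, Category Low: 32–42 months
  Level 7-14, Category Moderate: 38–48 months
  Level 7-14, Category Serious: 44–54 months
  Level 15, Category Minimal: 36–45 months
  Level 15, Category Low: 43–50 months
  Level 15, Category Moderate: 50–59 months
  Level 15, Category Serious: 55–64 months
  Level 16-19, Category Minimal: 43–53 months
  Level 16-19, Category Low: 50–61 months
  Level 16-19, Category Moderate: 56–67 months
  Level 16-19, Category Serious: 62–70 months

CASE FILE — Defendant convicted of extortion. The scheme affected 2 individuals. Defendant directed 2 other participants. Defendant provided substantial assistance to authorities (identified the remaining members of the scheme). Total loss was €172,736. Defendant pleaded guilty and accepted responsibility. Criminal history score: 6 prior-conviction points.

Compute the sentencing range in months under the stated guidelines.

9-16 months

Base offense level for extortion: 5.
§1 applies: 5 − 3 = 2.
§2 does not apply.
§3 applies: 2 − 4 = -2.
§4 applies (level before this adjustment is -2 < 15, so +1): -2 + 1 = -1.
§7 applies (level before this adjustment is -1 < 3, so +2): -1 + 2 = 1.
Final offense level: 1.
Criminal history: 6 prior points → Category Low (5-8).
Level 1 falls in the 1-2 band.
Grid: Level 1-2 × Category Low = 9-16 months.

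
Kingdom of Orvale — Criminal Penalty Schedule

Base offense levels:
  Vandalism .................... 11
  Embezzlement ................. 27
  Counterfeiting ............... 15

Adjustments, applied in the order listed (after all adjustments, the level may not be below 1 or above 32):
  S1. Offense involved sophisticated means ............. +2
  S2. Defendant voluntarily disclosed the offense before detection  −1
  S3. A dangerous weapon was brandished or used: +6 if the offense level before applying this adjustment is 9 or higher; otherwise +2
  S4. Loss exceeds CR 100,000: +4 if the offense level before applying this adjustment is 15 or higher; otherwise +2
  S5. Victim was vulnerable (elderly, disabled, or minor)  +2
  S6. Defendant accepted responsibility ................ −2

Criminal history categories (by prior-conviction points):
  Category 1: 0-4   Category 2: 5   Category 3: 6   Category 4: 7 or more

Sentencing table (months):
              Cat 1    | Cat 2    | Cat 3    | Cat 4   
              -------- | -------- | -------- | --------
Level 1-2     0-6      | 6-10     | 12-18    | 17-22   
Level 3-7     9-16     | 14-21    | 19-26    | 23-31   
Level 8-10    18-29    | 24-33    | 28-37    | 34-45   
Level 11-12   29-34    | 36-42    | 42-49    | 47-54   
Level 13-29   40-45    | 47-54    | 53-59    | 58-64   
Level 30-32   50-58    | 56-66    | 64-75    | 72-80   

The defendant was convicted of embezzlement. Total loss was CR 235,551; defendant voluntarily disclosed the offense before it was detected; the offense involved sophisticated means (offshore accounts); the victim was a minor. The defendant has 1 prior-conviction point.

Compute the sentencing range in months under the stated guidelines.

Base offense level for embezzlement: 27.
S1 applies: 27 + 2 = 29.
S2 applies: 29 − 1 = 28.
S4 applies (level before this adjustment is 28 ≥ 15, so +4): 28 + 4 = 32.
S5 applies: 32 + 2 = 34.
S6 does not apply.
Level 34 exceeds the maximum of 32; capped at 32.
Final offense level: 32.
Criminal history: 1 prior point → Category 1 (0-4).
Level 32 falls in the 30-32 band.
Grid: Level 30-32 × Category 1 = 50-58 months.

50-58 months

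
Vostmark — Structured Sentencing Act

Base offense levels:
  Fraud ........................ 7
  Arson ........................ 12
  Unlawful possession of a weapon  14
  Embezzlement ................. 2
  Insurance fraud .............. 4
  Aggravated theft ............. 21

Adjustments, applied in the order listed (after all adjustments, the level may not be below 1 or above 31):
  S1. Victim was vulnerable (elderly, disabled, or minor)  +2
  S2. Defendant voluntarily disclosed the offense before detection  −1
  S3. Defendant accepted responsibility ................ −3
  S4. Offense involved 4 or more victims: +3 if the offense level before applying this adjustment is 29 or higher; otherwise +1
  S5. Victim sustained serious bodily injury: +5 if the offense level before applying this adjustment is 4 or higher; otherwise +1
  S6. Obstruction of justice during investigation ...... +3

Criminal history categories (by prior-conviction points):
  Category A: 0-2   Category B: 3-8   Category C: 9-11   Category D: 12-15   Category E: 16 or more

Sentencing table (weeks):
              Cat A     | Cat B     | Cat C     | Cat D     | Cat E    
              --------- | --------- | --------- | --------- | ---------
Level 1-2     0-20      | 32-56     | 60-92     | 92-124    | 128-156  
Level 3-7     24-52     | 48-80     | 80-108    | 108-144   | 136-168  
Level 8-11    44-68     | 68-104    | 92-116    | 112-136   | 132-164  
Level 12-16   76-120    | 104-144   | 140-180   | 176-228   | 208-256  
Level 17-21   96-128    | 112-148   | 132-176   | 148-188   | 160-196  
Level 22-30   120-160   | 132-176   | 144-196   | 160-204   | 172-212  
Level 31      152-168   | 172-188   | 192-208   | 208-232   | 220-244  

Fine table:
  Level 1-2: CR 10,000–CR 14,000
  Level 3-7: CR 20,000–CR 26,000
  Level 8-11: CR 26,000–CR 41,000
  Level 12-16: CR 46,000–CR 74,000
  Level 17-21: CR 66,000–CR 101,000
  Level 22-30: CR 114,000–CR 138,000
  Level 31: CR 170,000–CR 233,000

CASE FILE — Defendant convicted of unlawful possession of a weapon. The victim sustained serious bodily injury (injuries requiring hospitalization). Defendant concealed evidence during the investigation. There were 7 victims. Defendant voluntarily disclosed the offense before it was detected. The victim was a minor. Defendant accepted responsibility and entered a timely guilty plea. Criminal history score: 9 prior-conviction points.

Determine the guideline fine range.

CR 66,000–CR 101,000

Base offense level for unlawful possession of a weapon: 14.
S1 applies: 14 + 2 = 16.
S2 applies: 16 − 1 = 15.
S3 applies: 15 − 3 = 12.
S4 applies (level before this adjustment is 12 < 29, so +1): 12 + 1 = 13.
S5 applies (level before this adjustment is 13 ≥ 4, so +5): 13 + 5 = 18.
S6 applies: 18 + 3 = 21.
Final offense level: 21.
Level 21 falls in the 17-21 band.
Fine table: Level 17-21 → CR 66,000–CR 101,000.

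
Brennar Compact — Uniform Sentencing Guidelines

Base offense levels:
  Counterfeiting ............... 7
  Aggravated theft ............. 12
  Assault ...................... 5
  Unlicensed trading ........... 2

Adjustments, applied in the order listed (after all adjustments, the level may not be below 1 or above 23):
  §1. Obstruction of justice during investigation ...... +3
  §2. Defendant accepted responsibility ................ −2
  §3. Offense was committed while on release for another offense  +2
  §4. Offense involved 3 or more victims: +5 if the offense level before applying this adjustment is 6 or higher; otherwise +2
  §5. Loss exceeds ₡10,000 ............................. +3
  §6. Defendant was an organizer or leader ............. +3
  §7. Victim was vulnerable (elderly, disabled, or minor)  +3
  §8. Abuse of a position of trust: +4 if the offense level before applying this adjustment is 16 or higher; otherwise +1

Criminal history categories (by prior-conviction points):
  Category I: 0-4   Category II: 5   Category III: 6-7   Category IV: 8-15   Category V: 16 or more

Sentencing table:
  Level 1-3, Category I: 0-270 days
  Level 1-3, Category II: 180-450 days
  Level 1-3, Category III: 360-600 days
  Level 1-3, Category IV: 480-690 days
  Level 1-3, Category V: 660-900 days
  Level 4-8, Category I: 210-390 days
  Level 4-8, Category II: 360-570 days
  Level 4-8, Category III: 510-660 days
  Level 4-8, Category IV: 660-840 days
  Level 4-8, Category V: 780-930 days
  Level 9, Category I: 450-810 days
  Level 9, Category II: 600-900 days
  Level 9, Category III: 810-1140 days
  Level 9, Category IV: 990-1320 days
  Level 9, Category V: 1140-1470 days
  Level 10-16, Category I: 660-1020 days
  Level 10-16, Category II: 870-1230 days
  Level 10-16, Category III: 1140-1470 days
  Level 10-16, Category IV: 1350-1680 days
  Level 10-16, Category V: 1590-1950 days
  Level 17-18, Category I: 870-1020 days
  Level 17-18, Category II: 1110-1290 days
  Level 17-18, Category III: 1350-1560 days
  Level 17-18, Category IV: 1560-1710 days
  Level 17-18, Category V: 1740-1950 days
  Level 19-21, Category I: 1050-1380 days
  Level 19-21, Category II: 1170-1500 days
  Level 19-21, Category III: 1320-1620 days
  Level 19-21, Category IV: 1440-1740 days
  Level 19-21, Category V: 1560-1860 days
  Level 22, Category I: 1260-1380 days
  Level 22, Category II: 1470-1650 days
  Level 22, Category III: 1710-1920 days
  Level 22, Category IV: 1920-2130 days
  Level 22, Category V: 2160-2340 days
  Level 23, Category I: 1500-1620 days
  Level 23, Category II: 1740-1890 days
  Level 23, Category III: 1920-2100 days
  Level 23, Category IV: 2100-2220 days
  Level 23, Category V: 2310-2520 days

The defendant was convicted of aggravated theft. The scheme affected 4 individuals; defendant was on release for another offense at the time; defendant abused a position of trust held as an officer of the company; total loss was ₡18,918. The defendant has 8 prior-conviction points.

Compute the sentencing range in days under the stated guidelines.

2100-2220 days

Base offense level for aggravated theft: 12.
§1 does not apply.
§2 does not apply.
§3 applies: 12 + 2 = 14.
§4 applies (level before this adjustment is 14 ≥ 6, so +5): 14 + 5 = 19.
§5 applies: 19 + 3 = 22.
§6 does not apply.
§7 does not apply.
§8 applies (level before this adjustment is 22 ≥ 16, so +4): 22 + 4 = 26.
Level 26 exceeds the maximum of 23; capped at 23.
Final offense level: 23.
Criminal history: 8 prior points → Category IV (8-15).
Level 23 falls in the 23 band.
Grid: Level 23 × Category IV = 2100-2220 days.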